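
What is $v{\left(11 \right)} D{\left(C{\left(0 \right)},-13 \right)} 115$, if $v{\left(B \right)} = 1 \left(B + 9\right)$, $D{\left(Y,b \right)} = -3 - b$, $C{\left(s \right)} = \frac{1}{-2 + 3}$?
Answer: $23000$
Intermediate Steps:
$C{\left(s \right)} = 1$ ($C{\left(s \right)} = 1^{-1} = 1$)
$v{\left(B \right)} = 9 + B$ ($v{\left(B \right)} = 1 \left(9 + B\right) = 9 + B$)
$v{\left(11 \right)} D{\left(C{\left(0 \right)},-13 \right)} 115 = \left(9 + 11\right) \left(-3 - -13\right) 115 = 20 \left(-3 + 13\right) 115 = 20 \cdot 10 \cdot 115 = 200 \cdot 115 = 23000$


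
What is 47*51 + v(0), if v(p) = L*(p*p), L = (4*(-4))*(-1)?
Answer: 2397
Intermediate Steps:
L = 16 (L = -16*(-1) = 16)
v(p) = 16*p² (v(p) = 16*(p*p) = 16*p²)
47*51 + v(0) = 47*51 + 16*0² = 2397 + 16*0 = 2397 + 0 = 2397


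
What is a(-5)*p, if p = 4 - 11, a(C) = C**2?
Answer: -175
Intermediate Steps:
p = -7
a(-5)*p = (-5)**2*(-7) = 25*(-7) = -175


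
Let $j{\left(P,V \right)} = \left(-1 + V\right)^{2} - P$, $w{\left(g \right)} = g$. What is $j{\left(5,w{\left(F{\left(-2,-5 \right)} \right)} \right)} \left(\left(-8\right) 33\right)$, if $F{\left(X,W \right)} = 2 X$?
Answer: $-5280$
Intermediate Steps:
$j{\left(5,w{\left(F{\left(-2,-5 \right)} \right)} \right)} \left(\left(-8\right) 33\right) = \left(\left(-1 + 2 \left(-2\right)\right)^{2} - 5\right) \left(\left(-8\right) 33\right) = \left(\left(-1 - 4\right)^{2} - 5\right) \left(-264\right) = \left(\left(-5\right)^{2} - 5\right) \left(-264\right) = \left(25 - 5\right) \left(-264\right) = 20 \left(-264\right) = -5280$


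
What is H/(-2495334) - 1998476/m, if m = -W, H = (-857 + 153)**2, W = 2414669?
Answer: 1895058259940/3012702827223 ≈ 0.62902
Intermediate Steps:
H = 495616 (H = (-704)**2 = 495616)
m = -2414669 (m = -1*2414669 = -2414669)
H/(-2495334) - 1998476/m = 495616/(-2495334) - 1998476/(-2414669) = 495616*(-1/2495334) - 1998476*(-1/2414669) = -247808/1247667 + 1998476/2414669 = 1895058259940/3012702827223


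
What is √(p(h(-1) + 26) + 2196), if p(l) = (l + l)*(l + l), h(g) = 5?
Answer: 2*√1510 ≈ 77.717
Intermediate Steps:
p(l) = 4*l² (p(l) = (2*l)*(2*l) = 4*l²)
√(p(h(-1) + 26) + 2196) = √(4*(5 + 26)² + 2196) = √(4*31² + 2196) = √(4*961 + 2196) = √(3844 + 2196) = √6040 = 2*√1510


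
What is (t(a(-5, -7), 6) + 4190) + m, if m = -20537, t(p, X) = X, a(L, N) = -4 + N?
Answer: -16341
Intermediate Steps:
(t(a(-5, -7), 6) + 4190) + m = (6 + 4190) - 20537 = 4196 - 20537 = -16341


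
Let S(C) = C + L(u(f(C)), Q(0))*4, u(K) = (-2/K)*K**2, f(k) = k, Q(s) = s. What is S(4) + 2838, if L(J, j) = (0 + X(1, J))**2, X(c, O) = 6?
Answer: 2986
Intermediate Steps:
u(K) = -2*K
L(J, j) = 36 (L(J, j) = (0 + 6)**2 = 6**2 = 36)
S(C) = 144 + C (S(C) = C + 36*4 = C + 144 = 144 + C)
S(4) + 2838 = (144 + 4) + 2838 = 148 + 2838 = 2986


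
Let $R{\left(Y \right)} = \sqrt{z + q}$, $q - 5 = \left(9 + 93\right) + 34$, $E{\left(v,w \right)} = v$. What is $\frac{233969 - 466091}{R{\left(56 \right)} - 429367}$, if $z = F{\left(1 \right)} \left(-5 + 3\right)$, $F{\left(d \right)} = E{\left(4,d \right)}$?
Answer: $\frac{16610921129}{30726003426} + \frac{38687 \sqrt{133}}{30726003426} \approx 0.54063$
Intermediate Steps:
$F{\left(d \right)} = 4$
$q = 141$ ($q = 5 + \left(\left(9 + 93\right) + 34\right) = 5 + \left(102 + 34\right) = 5 + 136 = 141$)
$z = -8$ ($z = 4 \left(-5 + 3\right) = 4 \left(-2\right) = -8$)
$R{\left(Y \right)} = \sqrt{133}$ ($R{\left(Y \right)} = \sqrt{-8 + 141} = \sqrt{133}$)
$\frac{233969 - 466091}{R{\left(56 \right)} - 429367} = \frac{233969 - 466091}{\sqrt{133} - 429367} = - \frac{232122}{-429367 + \sqrt{133}}$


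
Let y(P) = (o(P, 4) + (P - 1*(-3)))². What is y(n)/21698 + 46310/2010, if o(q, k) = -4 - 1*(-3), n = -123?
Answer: 103426279/4361298 ≈ 23.715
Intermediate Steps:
o(q, k) = -1 (o(q, k) = -4 + 3 = -1)
y(P) = (2 + P)² (y(P) = (-1 + (P - 1*(-3)))² = (-1 + (P + 3))² = (-1 + (3 + P))² = (2 + P)²)
y(n)/21698 + 46310/2010 = (2 - 123)²/21698 + 46310/2010 = (-121)²*(1/21698) + 46310*(1/2010) = 14641*(1/21698) + 4631/201 = 14641/21698 + 4631/201 = 103426279/4361298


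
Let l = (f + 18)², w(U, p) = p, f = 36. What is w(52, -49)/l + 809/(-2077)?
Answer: -2460817/6056532 ≈ -0.40631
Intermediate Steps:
l = 2916 (l = (36 + 18)² = 54² = 2916)
w(52, -49)/l + 809/(-2077) = -49/2916 + 809/(-2077) = -49*1/2916 + 809*(-1/2077) = -49/2916 - 809/2077 = -2460817/6056532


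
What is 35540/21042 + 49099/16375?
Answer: 807554329/172281375 ≈ 4.6874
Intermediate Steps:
35540/21042 + 49099/16375 = 35540*(1/21042) + 49099*(1/16375) = 17770/10521 + 49099/16375 = 807554329/172281375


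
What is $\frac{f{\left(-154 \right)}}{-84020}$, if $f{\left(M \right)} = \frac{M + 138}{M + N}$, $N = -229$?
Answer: $- \frac{4}{8044915} \approx -4.9721 \cdot 10^{-7}$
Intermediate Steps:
$f{\left(M \right)} = \frac{138 + M}{-229 + M}$ ($f{\left(M \right)} = \frac{M + 138}{M - 229} = \frac{138 + M}{-229 + M}$)
$\frac{f{\left(-154 \right)}}{-84020} = \frac{\frac{1}{-229 - 154} \left(138 - 154\right)}{-84020} = \frac{1}{-383} \left(-16\right) \left(- \frac{1}{84020}\right) = \left(- \frac{1}{383}\right) \left(-16\right) \left(- \frac{1}{84020}\right) = \frac{16}{383} \left(- \frac{1}{84020}\right) = - \frac{4}{8044915}$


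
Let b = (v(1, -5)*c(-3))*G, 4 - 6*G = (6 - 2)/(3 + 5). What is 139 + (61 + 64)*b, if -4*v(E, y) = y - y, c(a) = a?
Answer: 139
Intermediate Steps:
v(E, y) = 0 (v(E, y) = -(y - y)/4 = -¼*0 = 0)
G = 7/12 (G = ⅔ - (6 - 2)/(6*(3 + 5)) = ⅔ - 2/(3*8) = ⅔ - ⅙*½ = ⅔ - 1/12 = 7/12 ≈ 0.58333)
b = 0 (b = (0*(-3))*(7/12) = 0*(7/12) = 0)
139 + (61 + 64)*b = 139 + (61 + 64)*0 = 139 + 125*0 = 139 + 0 = 139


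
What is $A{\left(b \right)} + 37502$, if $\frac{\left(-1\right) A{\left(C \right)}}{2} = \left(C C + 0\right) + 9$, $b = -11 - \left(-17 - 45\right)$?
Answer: $32282$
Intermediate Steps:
$b = 51$ ($b = -11 - \left(-17 - 45\right) = -11 - -62 = -11 + 62 = 51$)
$A{\left(C \right)} = -18 - 2 C^{2}$ ($A{\left(C \right)} = - 2 \left(\left(C C + 0\right) + 9\right) = - 2 \left(\left(C^{2} + 0\right) + 9\right) = - 2 \left(C^{2} + 9\right) = - 2 \left(9 + C^{2}\right) = -18 - 2 C^{2}$)
$A{\left(b \right)} + 37502 = \left(-18 - 2 \cdot 51^{2}\right) + 37502 = \left(-18 - 5202\right) + 37502 = -5220 + 37502 = 32282$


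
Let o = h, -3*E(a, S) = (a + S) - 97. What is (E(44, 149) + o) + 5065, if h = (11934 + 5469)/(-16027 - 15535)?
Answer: 158834143/31562 ≈ 5032.4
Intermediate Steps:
h = -17403/31562 (h = 17403/(-31562) = 17403*(-1/31562) = -17403/31562 ≈ -0.55139)
E(a, S) = 97/3 - S/3 - a/3 (E(a, S) = -((a + S) - 97)/3 = -((S + a) - 97)/3 = -(-97 + S + a)/3 = 97/3 - S/3 - a/3)
o = -17403/31562 ≈ -0.55139
(E(44, 149) + o) + 5065 = ((97/3 - ⅓*149 - ⅓*44) - 17403/31562) + 5065 = ((97/3 - 149/3 - 44/3) - 17403/31562) + 5065 = (-32 - 17403/31562) + 5065 = -1027387/31562 + 5065 = 158834143/31562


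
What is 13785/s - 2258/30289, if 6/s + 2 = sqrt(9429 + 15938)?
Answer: -139180213/30289 + 4595*sqrt(25367)/2 ≈ 3.6133e+5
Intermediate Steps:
s = 6/(-2 + sqrt(25367)) (s = 6/(-2 + sqrt(9429 + 15938)) = 6/(-2 + sqrt(25367)) ≈ 0.038151)
13785/s - 2258/30289 = 13785/(12/25363 + 6*sqrt(25367)/25363) - 2258/30289 = -2258/30289 + 13785/(12/25363 + 6*sqrt(25367)/25363)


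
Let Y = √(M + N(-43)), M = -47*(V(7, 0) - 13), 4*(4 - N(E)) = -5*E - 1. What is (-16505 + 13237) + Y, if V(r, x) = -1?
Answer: -3268 + √2434/2 ≈ -3243.3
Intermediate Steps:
N(E) = 17/4 + 5*E/4 (N(E) = 4 - (-5*E - 1)/4 = 4 - (-1 - 5*E)/4 = 4 + (¼ + 5*E/4) = 17/4 + 5*E/4)
M = 658 (M = -47*(-1 - 13) = -47*(-14) = 658)
Y = √2434/2 (Y = √(658 + (17/4 + (5/4)*(-43))) = √(658 + (17/4 - 215/4)) = √(658 - 99/2) = √(1217/2) = √2434/2 ≈ 24.668)
(-16505 + 13237) + Y = (-16505 + 13237) + √2434/2 = -3268 + √2434/2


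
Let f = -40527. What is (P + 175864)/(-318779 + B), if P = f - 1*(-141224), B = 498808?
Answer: 276561/180029 ≈ 1.5362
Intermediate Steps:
P = 100697 (P = -40527 - 1*(-141224) = -40527 + 141224 = 100697)
(P + 175864)/(-318779 + B) = (100697 + 175864)/(-318779 + 498808) = 276561/180029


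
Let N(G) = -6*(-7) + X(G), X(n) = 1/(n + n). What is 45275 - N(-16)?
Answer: 1447457/32 ≈ 45233.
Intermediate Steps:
X(n) = 1/(2*n)
N(G) = 42 + 1/(2*G) (N(G) = -6*(-7) + 1/(2*G) = 42 + 1/(2*G))
45275 - N(-16) = 45275 - (42 + (1/2)/(-16)) = 45275 - (42 + (1/2)*(-1/16)) = 45275 - (42 - 1/32) = 45275 - 1*1343/32 = 45275 - 1343/32 = 1447457/32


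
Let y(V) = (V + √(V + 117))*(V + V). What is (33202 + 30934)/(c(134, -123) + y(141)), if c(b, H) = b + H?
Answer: 2550881128/1561374337 - 18086352*√258/1561374337 ≈ 1.4477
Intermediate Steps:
c(b, H) = H + b
y(V) = 2*V*(V + √(117 + V)) (y(V) = (V + √(117 + V))*(2*V) = 2*V*(V + √(117 + V)))
(33202 + 30934)/(c(134, -123) + y(141)) = (33202 + 30934)/((-123 + 134) + 2*141*(141 + √(117 + 141))) = 64136/(11 + 2*141*(141 + √258)) = 64136/(11 + (39762 + 282*√258)) = 64136/(39773 + 282*√258)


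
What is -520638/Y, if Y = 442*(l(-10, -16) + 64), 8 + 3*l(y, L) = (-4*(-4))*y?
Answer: -260319/1768 ≈ -147.24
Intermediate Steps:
l(y, L) = -8/3 + 16*y/3 (l(y, L) = -8/3 + ((-4*(-4))*y)/3 = -8/3 + (16*y)/3 = -8/3 + 16*y/3)
Y = 3536 (Y = 442*((-8/3 + (16/3)*(-10)) + 64) = 442*((-8/3 - 160/3) + 64) = 442*(-56 + 64) = 442*8 = 3536)
-520638/Y = -520638/3536 = -520638*1/3536 = -260319/1768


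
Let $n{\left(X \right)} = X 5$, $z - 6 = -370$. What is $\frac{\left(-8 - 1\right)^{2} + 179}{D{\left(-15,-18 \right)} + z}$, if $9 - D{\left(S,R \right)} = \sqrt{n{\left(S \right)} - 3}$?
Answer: $- \frac{92300}{126103} + \frac{260 i \sqrt{78}}{126103} \approx -0.73194 + 0.018209 i$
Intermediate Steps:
$z = -364$ ($z = 6 - 370 = -364$)
$n{\left(X \right)} = 5 X$
$D{\left(S,R \right)} = 9 - \sqrt{-3 + 5 S}$ ($D{\left(S,R \right)} = 9 - \sqrt{5 S - 3} = 9 - \sqrt{-3 + 5 S}$)
$\frac{\left(-8 - 1\right)^{2} + 179}{D{\left(-15,-18 \right)} + z} = \frac{\left(-8 - 1\right)^{2} + 179}{\left(9 - \sqrt{-3 + 5 \left(-15\right)}\right) - 364} = \frac{\left(-9\right)^{2} + 179}{\left(9 - \sqrt{-3 - 75}\right) - 364} = \frac{81 + 179}{\left(9 - \sqrt{-78}\right) - 364} = \frac{260}{\left(9 - i \sqrt{78}\right) - 364} = \frac{260}{-355 - i \sqrt{78}}$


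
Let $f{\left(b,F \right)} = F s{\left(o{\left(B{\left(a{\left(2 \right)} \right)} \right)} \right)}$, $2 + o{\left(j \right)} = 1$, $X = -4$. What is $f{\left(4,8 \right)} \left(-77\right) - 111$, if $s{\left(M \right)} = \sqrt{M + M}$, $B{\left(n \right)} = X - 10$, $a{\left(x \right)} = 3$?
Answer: $-111 - 616 i \sqrt{2} \approx -111.0 - 871.16 i$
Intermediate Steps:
$B{\left(n \right)} = -14$ ($B{\left(n \right)} = -4 - 10 = -14$)
$o{\left(j \right)} = -1$ ($o{\left(j \right)} = -2 + 1 = -1$)
$s{\left(M \right)} = \sqrt{2} \sqrt{M}$ ($s{\left(M \right)} = \sqrt{2 M} = \sqrt{2} \sqrt{M}$)
$f{\left(b,F \right)} = i F \sqrt{2}$ ($f{\left(b,F \right)} = F \sqrt{2} \sqrt{-1} = F \sqrt{2} i = F i \sqrt{2} = i F \sqrt{2}$)
$f{\left(4,8 \right)} \left(-77\right) - 111 = i 8 \sqrt{2} \left(-77\right) - 111 = 8 i \sqrt{2} \left(-77\right) - 111 = - 616 i \sqrt{2} - 111 = -111 - 616 i \sqrt{2}$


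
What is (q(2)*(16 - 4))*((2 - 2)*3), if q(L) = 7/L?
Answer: 0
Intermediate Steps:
(q(2)*(16 - 4))*((2 - 2)*3) = ((7/2)*(16 - 4))*((2 - 2)*3) = ((7*(½))*12)*(0*3) = ((7/2)*12)*0 = 42*0 = 0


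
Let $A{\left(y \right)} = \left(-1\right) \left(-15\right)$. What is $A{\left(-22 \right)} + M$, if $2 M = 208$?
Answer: $119$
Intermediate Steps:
$M = 104$ ($M = \frac{1}{2} \cdot 208 = 104$)
$A{\left(y \right)} = 15$
$A{\left(-22 \right)} + M = 15 + 104 = 119$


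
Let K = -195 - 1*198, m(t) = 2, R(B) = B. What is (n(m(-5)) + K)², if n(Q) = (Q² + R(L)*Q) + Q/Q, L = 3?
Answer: 145924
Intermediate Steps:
n(Q) = 1 + Q² + 3*Q (n(Q) = (Q² + 3*Q) + Q/Q = (Q² + 3*Q) + 1 = 1 + Q² + 3*Q)
K = -393 (K = -195 - 198 = -393)
(n(m(-5)) + K)² = ((1 + 2² + 3*2) - 393)² = ((1 + 4 + 6) - 393)² = (11 - 393)² = (-382)² = 145924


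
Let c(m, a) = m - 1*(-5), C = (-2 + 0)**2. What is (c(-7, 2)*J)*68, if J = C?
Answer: -544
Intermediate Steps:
C = 4 (C = (-2)**2 = 4)
c(m, a) = 5 + m (c(m, a) = m + 5 = 5 + m)
J = 4
(c(-7, 2)*J)*68 = ((5 - 7)*4)*68 = -2*4*68 = -8*68 = -544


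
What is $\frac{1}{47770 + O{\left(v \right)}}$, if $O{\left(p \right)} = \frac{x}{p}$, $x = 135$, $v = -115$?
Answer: $\frac{23}{1098683} \approx 2.0934 \cdot 10^{-5}$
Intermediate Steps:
$O{\left(p \right)} = \frac{135}{p}$
$\frac{1}{47770 + O{\left(v \right)}} = \frac{1}{47770 + \frac{135}{-115}} = \frac{1}{47770 + 135 \left(- \frac{1}{115}\right)} = \frac{1}{47770 - \frac{27}{23}} = \frac{1}{\frac{1098683}{23}} = \frac{23}{1098683}$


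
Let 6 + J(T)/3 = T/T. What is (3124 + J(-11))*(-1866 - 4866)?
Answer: -20929788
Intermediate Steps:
J(T) = -15 (J(T) = -18 + 3*(T/T) = -18 + 3*1 = -18 + 3 = -15)
(3124 + J(-11))*(-1866 - 4866) = (3124 - 15)*(-1866 - 4866) = 3109*(-6732) = -20929788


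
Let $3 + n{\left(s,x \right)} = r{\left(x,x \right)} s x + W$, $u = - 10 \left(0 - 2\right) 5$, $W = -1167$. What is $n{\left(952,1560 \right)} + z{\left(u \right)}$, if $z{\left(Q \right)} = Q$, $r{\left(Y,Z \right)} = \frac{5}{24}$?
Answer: $308330$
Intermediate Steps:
$r{\left(Y,Z \right)} = \frac{5}{24}$ ($r{\left(Y,Z \right)} = 5 \cdot \frac{1}{24} = \frac{5}{24}$)
$u = 100$ ($u = \left(-10\right) \left(-2\right) 5 = 20 \cdot 5 = 100$)
$n{\left(s,x \right)} = -1170 + \frac{5 s x}{24}$ ($n{\left(s,x \right)} = -3 + \left(\frac{5 s}{24} x - 1167\right) = -3 + \left(\frac{5 s x}{24} - 1167\right) = -3 + \left(-1167 + \frac{5 s x}{24}\right) = -1170 + \frac{5 s x}{24}$)
$n{\left(952,1560 \right)} + z{\left(u \right)} = \left(-1170 + \frac{5}{24} \cdot 952 \cdot 1560\right) + 100 = \left(-1170 + 309400\right) + 100 = 308230 + 100 = 308330$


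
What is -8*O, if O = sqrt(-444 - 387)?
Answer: -8*I*sqrt(831) ≈ -230.62*I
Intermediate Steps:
O = I*sqrt(831) (O = sqrt(-831) = I*sqrt(831) ≈ 28.827*I)
-8*O = -8*I*sqrt(831)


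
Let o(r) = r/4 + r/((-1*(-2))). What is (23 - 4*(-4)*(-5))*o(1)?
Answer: -171/4 ≈ -42.750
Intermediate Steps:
o(r) = 3*r/4 (o(r) = r*(¼) + r/2 = r/4 + r*(½) = r/4 + r/2 = 3*r/4)
(23 - 4*(-4)*(-5))*o(1) = (23 - 4*(-4)*(-5))*((¾)*1) = (23 - (-16)*(-5))*(¾) = (23 - 1*80)*(¾) = (23 - 80)*(¾) = -57*¾ = -171/4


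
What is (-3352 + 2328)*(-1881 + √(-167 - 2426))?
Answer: 1926144 - 1024*I*√2593 ≈ 1.9261e+6 - 52144.0*I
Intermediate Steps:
(-3352 + 2328)*(-1881 + √(-167 - 2426)) = -1024*(-1881 + √(-2593)) = -1024*(-1881 + I*√2593) = 1926144 - 1024*I*√2593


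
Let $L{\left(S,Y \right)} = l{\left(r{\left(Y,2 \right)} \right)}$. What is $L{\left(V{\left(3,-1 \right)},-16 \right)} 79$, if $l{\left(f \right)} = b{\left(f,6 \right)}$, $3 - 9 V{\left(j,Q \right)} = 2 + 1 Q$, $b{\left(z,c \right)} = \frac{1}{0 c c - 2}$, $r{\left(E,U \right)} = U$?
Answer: $- \frac{79}{2} \approx -39.5$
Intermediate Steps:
$b{\left(z,c \right)} = - \frac{1}{2}$ ($b{\left(z,c \right)} = \frac{1}{0 c - 2} = \frac{1}{0 - 2} = \frac{1}{-2} = - \frac{1}{2}$)
$V{\left(j,Q \right)} = \frac{1}{9} - \frac{Q}{9}$ ($V{\left(j,Q \right)} = \frac{1}{3} - \frac{2 + 1 Q}{9} = \frac{1}{3} - \frac{2 + Q}{9} = \frac{1}{3} - \left(\frac{2}{9} + \frac{Q}{9}\right) = \frac{1}{9} - \frac{Q}{9}$)
$l{\left(f \right)} = - \frac{1}{2}$
$L{\left(S,Y \right)} = - \frac{1}{2}$
$L{\left(V{\left(3,-1 \right)},-16 \right)} 79 = \left(- \frac{1}{2}\right) 79 = - \frac{79}{2}$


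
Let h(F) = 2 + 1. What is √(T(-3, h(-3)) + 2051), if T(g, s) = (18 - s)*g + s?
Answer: 7*√41 ≈ 44.822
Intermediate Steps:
h(F) = 3
T(g, s) = s + g*(18 - s) (T(g, s) = g*(18 - s) + s = s + g*(18 - s))
√(T(-3, h(-3)) + 2051) = √((3 + 18*(-3) - 1*(-3)*3) + 2051) = √((3 - 54 + 9) + 2051) = √(-42 + 2051) = √2009 = 7*√41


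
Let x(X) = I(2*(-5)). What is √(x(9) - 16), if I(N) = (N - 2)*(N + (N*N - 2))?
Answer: 4*I*√67 ≈ 32.741*I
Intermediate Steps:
I(N) = (-2 + N)*(-2 + N + N²) (I(N) = (-2 + N)*(N + (N² - 2)) = (-2 + N)*(N + (-2 + N²)) = (-2 + N)*(-2 + N + N²))
x(X) = -1056 (x(X) = 4 + (2*(-5))³ - (2*(-5))² - 8*(-5) = 4 + (-10)³ - 1*(-10)² - 4*(-10) = 4 - 1000 - 1*100 + 40 = 4 - 1000 - 100 + 40 = -1056)
√(x(9) - 16) = √(-1056 - 16) = √(-1072) = 4*I*√67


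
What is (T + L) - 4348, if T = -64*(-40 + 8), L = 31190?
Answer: 28890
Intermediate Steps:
T = 2048 (T = -64*(-32) = 2048)
(T + L) - 4348 = (2048 + 31190) - 4348 = 33238 - 4348 = 28890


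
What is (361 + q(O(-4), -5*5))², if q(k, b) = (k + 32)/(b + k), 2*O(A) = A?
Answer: 10491121/81 ≈ 1.2952e+5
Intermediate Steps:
O(A) = A/2
q(k, b) = (32 + k)/(b + k)
(361 + q(O(-4), -5*5))² = (361 + (32 + (½)*(-4))/(-5*5 + (½)*(-4)))² = (361 + (32 - 2)/(-25 - 2))² = (361 + 30/(-27))² = (361 - 1/27*30)² = (361 - 10/9)² = (3239/9)² = 10491121/81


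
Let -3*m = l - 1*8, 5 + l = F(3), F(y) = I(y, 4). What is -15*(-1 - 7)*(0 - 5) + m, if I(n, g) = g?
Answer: -597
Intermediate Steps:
F(y) = 4
l = -1 (l = -5 + 4 = -1)
m = 3 (m = -(-1 - 1*8)/3 = -(-1 - 8)/3 = -⅓*(-9) = 3)
-15*(-1 - 7)*(0 - 5) + m = -15*(-1 - 7)*(0 - 5) + 3 = -(-120)*(-5) + 3 = -15*40 + 3 = -600 + 3 = -597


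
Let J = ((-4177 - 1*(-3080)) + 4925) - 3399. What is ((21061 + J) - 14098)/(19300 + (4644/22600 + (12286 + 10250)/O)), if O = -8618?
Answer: 179964523200/469816243549 ≈ 0.38305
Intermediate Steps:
J = 429 (J = ((-4177 + 3080) + 4925) - 3399 = (-1097 + 4925) - 3399 = 3828 - 3399 = 429)
((21061 + J) - 14098)/(19300 + (4644/22600 + (12286 + 10250)/O)) = ((21061 + 429) - 14098)/(19300 + (4644/22600 + (12286 + 10250)/(-8618))) = (21490 - 14098)/(19300 + (4644*(1/22600) + 22536*(-1/8618))) = 7392/(19300 + (1161/5650 - 11268/4309)) = 7392/(19300 - 58661451/24345850) = 7392/(469816243549/24345850) = 7392*(24345850/469816243549) = 179964523200/469816243549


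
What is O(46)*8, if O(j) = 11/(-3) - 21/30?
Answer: -524/15 ≈ -34.933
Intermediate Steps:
O(j) = -131/30 (O(j) = 11*(-1/3) - 21*1/30 = -11/3 - 7/10 = -131/30)
O(46)*8 = -131/30*8 = -524/15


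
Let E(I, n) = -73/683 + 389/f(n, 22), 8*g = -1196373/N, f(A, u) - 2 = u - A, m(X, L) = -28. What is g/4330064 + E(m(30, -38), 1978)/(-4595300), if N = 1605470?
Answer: 393342137494397/8727524453281520876800 ≈ 4.5069e-8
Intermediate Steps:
f(A, u) = 2 + u - A (f(A, u) = 2 + (u - A) = 2 + u - A)
g = -1196373/12843760 (g = (-1196373/1605470)/8 = (-1196373*1/1605470)/8 = (⅛)*(-1196373/1605470) = -1196373/12843760 ≈ -0.093148)
E(I, n) = -73/683 + 389/(24 - n) (E(I, n) = -73/683 + 389/(2 + 22 - n) = -73*1/683 + 389/(24 - n) = -73/683 + 389/(24 - n))
g/4330064 + E(m(30, -38), 1978)/(-4595300) = -1196373/12843760/4330064 + ((263935 + 73*1978)/(683*(24 - 1*1978)))/(-4595300) = -1196373/12843760*1/4330064 + ((263935 + 144394)/(683*(24 - 1978)))*(-1/4595300) = -1196373/55614302800640 + ((1/683)*408329/(-1954))*(-1/4595300) = -1196373/55614302800640 + ((1/683)*(-1/1954)*408329)*(-1/4595300) = -1196373/55614302800640 - 408329/1334582*(-1/4595300) = -1196373/55614302800640 + 408329/6132804664600 = 393342137494397/8727524453281520876800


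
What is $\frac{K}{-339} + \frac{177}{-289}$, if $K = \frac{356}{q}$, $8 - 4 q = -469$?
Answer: $- \frac{29032967}{46732167} \approx -0.62126$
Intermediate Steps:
$q = \frac{477}{4}$ ($q = 2 - - \frac{469}{4} = 2 + \frac{469}{4} = \frac{477}{4} \approx 119.25$)
$K = \frac{1424}{477}$ ($K = \frac{356}{\frac{477}{4}} = 356 \cdot \frac{4}{477} = \frac{1424}{477} \approx 2.9853$)
$\frac{K}{-339} + \frac{177}{-289} = \frac{1424}{477 \left(-339\right)} + \frac{177}{-289} = \frac{1424}{477} \left(- \frac{1}{339}\right) + 177 \left(- \frac{1}{289}\right) = - \frac{1424}{161703} - \frac{177}{289} = - \frac{29032967}{46732167}$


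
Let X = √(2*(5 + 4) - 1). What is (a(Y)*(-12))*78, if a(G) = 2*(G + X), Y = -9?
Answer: 16848 - 1872*√17 ≈ 9129.5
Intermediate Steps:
X = √17 (X = √(2*9 - 1) = √(18 - 1) = √17 ≈ 4.1231)
a(G) = 2*G + 2*√17 (a(G) = 2*(G + √17) = 2*G + 2*√17)
(a(Y)*(-12))*78 = ((2*(-9) + 2*√17)*(-12))*78 = ((-18 + 2*√17)*(-12))*78 = (216 - 24*√17)*78 = 16848 - 1872*√17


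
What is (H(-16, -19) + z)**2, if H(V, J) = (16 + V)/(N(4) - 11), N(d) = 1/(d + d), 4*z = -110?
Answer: 3025/4 ≈ 756.25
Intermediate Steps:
z = -55/2 (z = (1/4)*(-110) = -55/2 ≈ -27.500)
N(d) = 1/(2*d)
H(V, J) = -128/87 - 8*V/87 (H(V, J) = (16 + V)/((1/2)/4 - 11) = (16 + V)/((1/2)*(1/4) - 11) = (16 + V)/(1/8 - 11) = (16 + V)/(-87/8) = (16 + V)*(-8/87) = -128/87 - 8*V/87)
(H(-16, -19) + z)**2 = ((-128/87 - 8/87*(-16)) - 55/2)**2 = ((-128/87 + 128/87) - 55/2)**2 = (0 - 55/2)**2 = (-55/2)**2 = 3025/4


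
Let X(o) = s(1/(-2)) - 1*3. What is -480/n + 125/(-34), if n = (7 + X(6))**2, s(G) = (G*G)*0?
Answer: -1145/34 ≈ -33.676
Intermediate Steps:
s(G) = 0 (s(G) = G**2*0 = 0)
X(o) = -3 (X(o) = 0 - 1*3 = 0 - 3 = -3)
n = 16 (n = (7 - 3)**2 = 4**2 = 16)
-480/n + 125/(-34) = -480/16 + 125/(-34) = -480*1/16 + 125*(-1/34) = -30 - 125/34 = -1145/34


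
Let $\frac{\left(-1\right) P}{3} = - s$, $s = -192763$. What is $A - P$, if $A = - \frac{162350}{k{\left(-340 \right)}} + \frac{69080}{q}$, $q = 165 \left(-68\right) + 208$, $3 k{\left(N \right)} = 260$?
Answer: $\frac{41258236157}{71578} \approx 5.7641 \cdot 10^{5}$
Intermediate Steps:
$k{\left(N \right)} = \frac{260}{3}$ ($k{\left(N \right)} = \frac{1}{3} \cdot 260 = \frac{260}{3}$)
$q = -11012$ ($q = -11220 + 208 = -11012$)
$P = -578289$ ($P = - 3 \left(\left(-1\right) \left(-192763\right)\right) = \left(-3\right) 192763 = -578289$)
$A = - \frac{134533885}{71578}$ ($A = - \frac{162350}{\frac{260}{3}} + \frac{69080}{-11012} = \left(-162350\right) \frac{3}{260} + 69080 \left(- \frac{1}{11012}\right) = - \frac{48705}{26} - \frac{17270}{2753} = - \frac{134533885}{71578} \approx -1879.5$)
$A - P = - \frac{134533885}{71578} - -578289 = - \frac{134533885}{71578} + 578289 = \frac{41258236157}{71578}$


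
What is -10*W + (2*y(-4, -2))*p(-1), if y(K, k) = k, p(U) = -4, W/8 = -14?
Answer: 1136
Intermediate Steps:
W = -112 (W = 8*(-14) = -112)
-10*W + (2*y(-4, -2))*p(-1) = -10*(-112) + (2*(-2))*(-4) = 1120 - 4*(-4) = 1120 + 16 = 1136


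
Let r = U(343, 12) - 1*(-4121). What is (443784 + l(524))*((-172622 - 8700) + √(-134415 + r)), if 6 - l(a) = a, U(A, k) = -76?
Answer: -80373877652 + 443266*I*√130370 ≈ -8.0374e+10 + 1.6005e+8*I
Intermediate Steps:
l(a) = 6 - a
r = 4045 (r = -76 - 1*(-4121) = -76 + 4121 = 4045)
(443784 + l(524))*((-172622 - 8700) + √(-134415 + r)) = (443784 + (6 - 1*524))*((-172622 - 8700) + √(-134415 + 4045)) = (443784 + (6 - 524))*(-181322 + √(-130370)) = (443784 - 518)*(-181322 + I*√130370) = 443266*(-181322 + I*√130370) = -80373877652 + 443266*I*√130370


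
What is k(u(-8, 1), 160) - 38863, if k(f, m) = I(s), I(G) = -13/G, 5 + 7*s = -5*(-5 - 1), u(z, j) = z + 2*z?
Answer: -971666/25 ≈ -38867.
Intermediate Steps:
u(z, j) = 3*z
s = 25/7 (s = -5/7 + (-5*(-5 - 1))/7 = -5/7 + (-5*(-6))/7 = -5/7 + (1/7)*30 = -5/7 + 30/7 = 25/7 ≈ 3.5714)
k(f, m) = -91/25 (k(f, m) = -13/25/7 = -13*7/25 = -91/25)
k(u(-8, 1), 160) - 38863 = -91/25 - 38863 = -971666/25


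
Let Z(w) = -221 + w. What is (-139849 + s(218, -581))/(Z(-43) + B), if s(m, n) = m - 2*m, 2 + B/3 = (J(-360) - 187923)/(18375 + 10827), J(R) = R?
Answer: 454470726/938821 ≈ 484.09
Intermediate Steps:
B = -246687/9734 (B = -6 + 3*((-360 - 187923)/(18375 + 10827)) = -6 + 3*(-188283/29202) = -6 + 3*(-188283*1/29202) = -6 + 3*(-62761/9734) = -6 - 188283/9734 = -246687/9734 ≈ -25.343)
s(m, n) = -m
(-139849 + s(218, -581))/(Z(-43) + B) = (-139849 - 1*218)/((-221 - 43) - 246687/9734) = (-139849 - 218)/(-264 - 246687/9734) = -140067/(-2816463/9734) = -140067*(-9734/2816463) = 454470726/938821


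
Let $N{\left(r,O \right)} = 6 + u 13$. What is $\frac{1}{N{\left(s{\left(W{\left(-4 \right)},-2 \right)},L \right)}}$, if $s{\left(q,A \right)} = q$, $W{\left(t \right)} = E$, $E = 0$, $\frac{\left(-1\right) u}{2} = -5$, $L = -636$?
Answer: $\frac{1}{136} \approx 0.0073529$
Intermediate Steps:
$u = 10$ ($u = \left(-2\right) \left(-5\right) = 10$)
$W{\left(t \right)} = 0$
$N{\left(r,O \right)} = 136$ ($N{\left(r,O \right)} = 6 + 10 \cdot 13 = 6 + 130 = 136$)
$\frac{1}{N{\left(s{\left(W{\left(-4 \right)},-2 \right)},L \right)}} = \frac{1}{136}$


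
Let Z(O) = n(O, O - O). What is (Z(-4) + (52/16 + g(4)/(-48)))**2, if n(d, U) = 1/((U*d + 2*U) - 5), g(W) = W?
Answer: 7921/900 ≈ 8.8011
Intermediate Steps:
n(d, U) = 1/(-5 + 2*U + U*d) (n(d, U) = 1/((2*U + U*d) - 5) = 1/(-5 + 2*U + U*d))
Z(O) = -1/5 (Z(O) = 1/(-5 + 2*(O - O) + (O - O)*O) = 1/(-5 + 2*0 + 0*O) = 1/(-5 + 0 + 0) = 1/(-5) = -1/5)
(Z(-4) + (52/16 + g(4)/(-48)))**2 = (-1/5 + (52/16 + 4/(-48)))**2 = (-1/5 + (52*(1/16) + 4*(-1/48)))**2 = (-1/5 + (13/4 - 1/12))**2 = (-1/5 + 19/6)**2 = (89/30)**2 = 7921/900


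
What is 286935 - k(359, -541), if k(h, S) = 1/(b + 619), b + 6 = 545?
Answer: 332270729/1158 ≈ 2.8694e+5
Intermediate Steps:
b = 539 (b = -6 + 545 = 539)
k(h, S) = 1/1158 (k(h, S) = 1/(539 + 619) = 1/1158)
286935 - k(359, -541) = 286935 - 1*1/1158 = 286935 - 1/1158 = 332270729/1158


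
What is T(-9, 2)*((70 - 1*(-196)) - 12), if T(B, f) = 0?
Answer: 0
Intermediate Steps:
T(-9, 2)*((70 - 1*(-196)) - 12) = 0*((70 - 1*(-196)) - 12) = 0*((70 + 196) - 12) = 0*(266 - 12) = 0*254 = 0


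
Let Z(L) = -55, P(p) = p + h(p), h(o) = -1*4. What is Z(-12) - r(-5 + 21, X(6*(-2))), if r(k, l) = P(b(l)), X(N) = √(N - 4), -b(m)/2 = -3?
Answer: -57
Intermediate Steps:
b(m) = 6 (b(m) = -2*(-3) = 6)
h(o) = -4
P(p) = -4 + p (P(p) = p - 4 = -4 + p)
X(N) = √(-4 + N)
r(k, l) = 2 (r(k, l) = -4 + 6 = 2)
Z(-12) - r(-5 + 21, X(6*(-2))) = -55 - 1*2 = -55 - 2 = -57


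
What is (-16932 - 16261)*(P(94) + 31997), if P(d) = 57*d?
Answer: -1239924515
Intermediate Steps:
(-16932 - 16261)*(P(94) + 31997) = (-16932 - 16261)*(57*94 + 31997) = -33193*(5358 + 31997) = -33193*37355 = -1239924515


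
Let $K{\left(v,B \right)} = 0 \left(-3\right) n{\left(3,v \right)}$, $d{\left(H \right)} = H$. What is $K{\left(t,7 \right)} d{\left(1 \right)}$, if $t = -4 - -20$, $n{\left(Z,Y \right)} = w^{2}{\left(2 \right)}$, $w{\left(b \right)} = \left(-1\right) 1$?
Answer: $0$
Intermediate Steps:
$w{\left(b \right)} = -1$
$n{\left(Z,Y \right)} = 1$ ($n{\left(Z,Y \right)} = \left(-1\right)^{2} = 1$)
$t = 16$ ($t = -4 + 20 = 16$)
$K{\left(v,B \right)} = 0$ ($K{\left(v,B \right)} = 0 \left(-3\right) 1 = 0 \cdot 1 = 0$)
$K{\left(t,7 \right)} d{\left(1 \right)} = 0 \cdot 1 = 0$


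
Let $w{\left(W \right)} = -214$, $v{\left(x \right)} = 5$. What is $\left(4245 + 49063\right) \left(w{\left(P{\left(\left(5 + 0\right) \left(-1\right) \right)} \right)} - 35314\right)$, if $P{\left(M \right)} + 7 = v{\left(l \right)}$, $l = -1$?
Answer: $-1893926624$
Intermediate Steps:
$P{\left(M \right)} = -2$ ($P{\left(M \right)} = -7 + 5 = -2$)
$\left(4245 + 49063\right) \left(w{\left(P{\left(\left(5 + 0\right) \left(-1\right) \right)} \right)} - 35314\right) = \left(4245 + 49063\right) \left(-214 - 35314\right) = 53308 \left(-35528\right) = -1893926624$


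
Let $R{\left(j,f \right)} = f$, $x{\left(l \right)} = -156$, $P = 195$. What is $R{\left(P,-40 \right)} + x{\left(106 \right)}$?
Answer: $-196$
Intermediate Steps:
$R{\left(P,-40 \right)} + x{\left(106 \right)} = -40 - 156 = -196$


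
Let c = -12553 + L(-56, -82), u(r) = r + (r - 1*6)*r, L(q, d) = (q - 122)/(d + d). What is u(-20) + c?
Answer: -988257/82 ≈ -12052.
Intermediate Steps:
L(q, d) = (-122 + q)/(2*d) (L(q, d) = (-122 + q)/((2*d)) = (-122 + q)*(1/(2*d)) = (-122 + q)/(2*d))
u(r) = r + r*(-6 + r) (u(r) = r + (r - 6)*r = r + (-6 + r)*r = r + r*(-6 + r))
c = -1029257/82 (c = -12553 + (½)*(-122 - 56)/(-82) = -12553 + (½)*(-1/82)*(-178) = -12553 + 89/82 = -1029257/82 ≈ -12552.)
u(-20) + c = -20*(-5 - 20) - 1029257/82 = -20*(-25) - 1029257/82 = 500 - 1029257/82 = -988257/82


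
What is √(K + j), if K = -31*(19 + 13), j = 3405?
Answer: √2413 ≈ 49.122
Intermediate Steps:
K = -992 (K = -31*32 = -992)
√(K + j) = √(-992 + 3405) = √2413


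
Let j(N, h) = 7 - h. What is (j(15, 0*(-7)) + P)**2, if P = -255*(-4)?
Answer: 1054729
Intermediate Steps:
P = 1020
(j(15, 0*(-7)) + P)**2 = ((7 - 0*(-7)) + 1020)**2 = ((7 - 1*0) + 1020)**2 = ((7 + 0) + 1020)**2 = (7 + 1020)**2 = 1027**2 = 1054729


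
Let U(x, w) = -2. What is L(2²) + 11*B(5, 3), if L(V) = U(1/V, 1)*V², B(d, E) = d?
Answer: 23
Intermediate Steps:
L(V) = -2*V²
L(2²) + 11*B(5, 3) = -2*(2²)² + 11*5 = -2*4² + 55 = -2*16 + 55 = -32 + 55 = 23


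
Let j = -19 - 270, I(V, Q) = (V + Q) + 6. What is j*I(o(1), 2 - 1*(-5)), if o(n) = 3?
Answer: -4624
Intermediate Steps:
I(V, Q) = 6 + Q + V (I(V, Q) = (Q + V) + 6 = 6 + Q + V)
j = -289
j*I(o(1), 2 - 1*(-5)) = -289*(6 + (2 - 1*(-5)) + 3) = -289*(6 + (2 + 5) + 3) = -289*(6 + 7 + 3) = -289*16 = -4624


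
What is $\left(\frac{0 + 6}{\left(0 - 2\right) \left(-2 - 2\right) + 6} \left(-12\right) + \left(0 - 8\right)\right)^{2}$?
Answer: $\frac{8464}{49} \approx 172.73$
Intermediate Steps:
$\left(\frac{0 + 6}{\left(0 - 2\right) \left(-2 - 2\right) + 6} \left(-12\right) + \left(0 - 8\right)\right)^{2} = \left(\frac{6}{\left(-2\right) \left(-4\right) + 6} \left(-12\right) + \left(0 - 8\right)\right)^{2} = \left(\frac{6}{8 + 6} \left(-12\right) - 8\right)^{2} = \left(\frac{6}{14} \left(-12\right) - 8\right)^{2} = \left(6 \cdot \frac{1}{14} \left(-12\right) - 8\right)^{2} = \left(\frac{3}{7} \left(-12\right) - 8\right)^{2} = \left(- \frac{36}{7} - 8\right)^{2} = \left(- \frac{92}{7}\right)^{2} = \frac{8464}{49}$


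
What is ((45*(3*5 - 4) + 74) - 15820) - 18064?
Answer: -33315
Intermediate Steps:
((45*(3*5 - 4) + 74) - 15820) - 18064 = ((45*(15 - 4) + 74) - 15820) - 18064 = ((45*11 + 74) - 15820) - 18064 = ((495 + 74) - 15820) - 18064 = (569 - 15820) - 18064 = -15251 - 18064 = -33315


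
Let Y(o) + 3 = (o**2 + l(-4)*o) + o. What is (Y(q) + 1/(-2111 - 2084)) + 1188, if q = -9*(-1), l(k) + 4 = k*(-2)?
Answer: 5499644/4195 ≈ 1311.0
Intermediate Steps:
l(k) = -4 - 2*k (l(k) = -4 + k*(-2) = -4 - 2*k)
q = 9
Y(o) = -3 + o**2 + 5*o (Y(o) = -3 + ((o**2 + (-4 - 2*(-4))*o) + o) = -3 + ((o**2 + (-4 + 8)*o) + o) = -3 + ((o**2 + 4*o) + o) = -3 + (o**2 + 5*o) = -3 + o**2 + 5*o)
(Y(q) + 1/(-2111 - 2084)) + 1188 = ((-3 + 9**2 + 5*9) + 1/(-2111 - 2084)) + 1188 = ((-3 + 81 + 45) + 1/(-4195)) + 1188 = (123 - 1/4195) + 1188 = 515984/4195 + 1188 = 5499644/4195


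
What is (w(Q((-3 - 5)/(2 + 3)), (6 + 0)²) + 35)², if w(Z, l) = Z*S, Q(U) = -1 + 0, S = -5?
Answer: 1600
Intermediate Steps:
Q(U) = -1
w(Z, l) = -5*Z (w(Z, l) = Z*(-5) = -5*Z)
(w(Q((-3 - 5)/(2 + 3)), (6 + 0)²) + 35)² = (-5*(-1) + 35)² = (5 + 35)² = 40² = 1600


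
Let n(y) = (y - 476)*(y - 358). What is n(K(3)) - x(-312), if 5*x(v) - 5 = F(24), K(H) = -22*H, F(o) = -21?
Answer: 1149056/5 ≈ 2.2981e+5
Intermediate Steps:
n(y) = (-476 + y)*(-358 + y)
x(v) = -16/5 (x(v) = 1 + (1/5)*(-21) = 1 - 21/5 = -16/5)
n(K(3)) - x(-312) = (170408 + (-22*3)**2 - (-18348)*3) - 1*(-16/5) = (170408 + (-66)**2 - 834*(-66)) + 16/5 = (170408 + 4356 + 55044) + 16/5 = 229808 + 16/5 = 1149056/5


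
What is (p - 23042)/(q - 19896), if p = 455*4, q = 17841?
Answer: 7074/685 ≈ 10.327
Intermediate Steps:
p = 1820
(p - 23042)/(q - 19896) = (1820 - 23042)/(17841 - 19896) = -21222/(-2055) = -21222*(-1/2055) = 7074/685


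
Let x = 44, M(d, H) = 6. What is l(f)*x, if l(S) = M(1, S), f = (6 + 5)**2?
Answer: 264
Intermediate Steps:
f = 121 (f = 11**2 = 121)
l(S) = 6
l(f)*x = 6*44 = 264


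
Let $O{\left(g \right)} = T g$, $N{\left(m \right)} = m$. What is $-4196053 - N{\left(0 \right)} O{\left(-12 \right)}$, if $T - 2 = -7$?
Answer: $-4196053$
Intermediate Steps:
$T = -5$ ($T = 2 - 7 = -5$)
$O{\left(g \right)} = - 5 g$
$-4196053 - N{\left(0 \right)} O{\left(-12 \right)} = -4196053 - 0 \left(\left(-5\right) \left(-12\right)\right) = -4196053 - 0 \cdot 60 = -4196053 - 0 = -4196053 + 0 = -4196053$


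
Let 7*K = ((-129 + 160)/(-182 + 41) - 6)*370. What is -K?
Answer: 324490/987 ≈ 328.76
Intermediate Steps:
K = -324490/987 (K = (((-129 + 160)/(-182 + 41) - 6)*370)/7 = ((31/(-141) - 6)*370)/7 = ((31*(-1/141) - 6)*370)/7 = ((-31/141 - 6)*370)/7 = (-877/141*370)/7 = (1/7)*(-324490/141) = -324490/987 ≈ -328.76)
-K = -1*(-324490/987) = 324490/987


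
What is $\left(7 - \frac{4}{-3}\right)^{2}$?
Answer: $\frac{625}{9} \approx 69.444$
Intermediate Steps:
$\left(7 - \frac{4}{-3}\right)^{2} = \left(7 - - \frac{4}{3}\right)^{2} = \left(7 + \frac{4}{3}\right)^{2} = \left(\frac{25}{3}\right)^{2} = \frac{625}{9}$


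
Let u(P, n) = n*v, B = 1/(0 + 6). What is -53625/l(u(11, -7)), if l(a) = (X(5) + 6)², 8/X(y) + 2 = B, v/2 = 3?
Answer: -2162875/108 ≈ -20027.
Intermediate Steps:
v = 6 (v = 2*3 = 6)
B = ⅙ (B = 1/6 = ⅙ ≈ 0.16667)
X(y) = -48/11 (X(y) = 8/(-2 + ⅙) = 8/(-11/6) = 8*(-6/11) = -48/11)
u(P, n) = 6*n (u(P, n) = n*6 = 6*n)
l(a) = 324/121 (l(a) = (-48/11 + 6)² = (18/11)² = 324/121)
-53625/l(u(11, -7)) = -53625/324/121 = -53625*121/324 = -2162875/108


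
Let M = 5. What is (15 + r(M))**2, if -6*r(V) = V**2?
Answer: 4225/36 ≈ 117.36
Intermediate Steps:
r(V) = -V**2/6
(15 + r(M))**2 = (15 - 1/6*5**2)**2 = (15 - 1/6*25)**2 = (15 - 25/6)**2 = (65/6)**2 = 4225/36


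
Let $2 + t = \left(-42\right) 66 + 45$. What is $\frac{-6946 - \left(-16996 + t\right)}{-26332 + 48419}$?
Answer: $\frac{983}{1699} \approx 0.57858$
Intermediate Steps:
$t = -2729$ ($t = -2 + \left(\left(-42\right) 66 + 45\right) = -2 + \left(-2772 + 45\right) = -2 - 2727 = -2729$)
$\frac{-6946 - \left(-16996 + t\right)}{-26332 + 48419} = \frac{-6946 + \left(16996 - -2729\right)}{-26332 + 48419} = \frac{-6946 + \left(16996 + 2729\right)}{22087} = \left(-6946 + 19725\right) \frac{1}{22087} = 12779 \cdot \frac{1}{22087} = \frac{983}{1699}$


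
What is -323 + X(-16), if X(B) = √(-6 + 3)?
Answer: -323 + I*√3 ≈ -323.0 + 1.732*I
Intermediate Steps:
X(B) = I*√3 (X(B) = √(-3) = I*√3)
-323 + X(-16) = -323 + I*√3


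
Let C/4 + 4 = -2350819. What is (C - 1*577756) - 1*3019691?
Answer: -13000739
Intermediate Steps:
C = -9403292 (C = -16 + 4*(-2350819) = -16 - 9403276 = -9403292)
(C - 1*577756) - 1*3019691 = (-9403292 - 1*577756) - 1*3019691 = (-9403292 - 577756) - 3019691 = -9981048 - 3019691 = -13000739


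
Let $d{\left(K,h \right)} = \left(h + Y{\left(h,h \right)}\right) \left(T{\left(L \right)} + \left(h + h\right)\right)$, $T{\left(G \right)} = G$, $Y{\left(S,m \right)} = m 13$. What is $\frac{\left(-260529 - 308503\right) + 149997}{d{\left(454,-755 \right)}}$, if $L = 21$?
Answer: $- \frac{83807}{3147746} \approx -0.026624$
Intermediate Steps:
$Y{\left(S,m \right)} = 13 m$
$d{\left(K,h \right)} = 14 h \left(21 + 2 h\right)$ ($d{\left(K,h \right)} = \left(h + 13 h\right) \left(21 + \left(h + h\right)\right) = 14 h \left(21 + 2 h\right)$)
$\frac{\left(-260529 - 308503\right) + 149997}{d{\left(454,-755 \right)}} = \frac{\left(-260529 - 308503\right) + 149997}{14 \left(-755\right) \left(21 + 2 \left(-755\right)\right)} = \frac{-569032 + 149997}{14 \left(-755\right) \left(21 - 1510\right)} = - \frac{419035}{14 \left(-755\right) \left(-1489\right)} = - \frac{419035}{15738730} = \left(-419035\right) \frac{1}{15738730} = - \frac{83807}{3147746}$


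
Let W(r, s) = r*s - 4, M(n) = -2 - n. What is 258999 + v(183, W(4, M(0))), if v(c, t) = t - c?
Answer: 258804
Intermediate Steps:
W(r, s) = -4 + r*s
258999 + v(183, W(4, M(0))) = 258999 + ((-4 + 4*(-2 - 1*0)) - 1*183) = 258999 + ((-4 + 4*(-2 + 0)) - 183) = 258999 + ((-4 + 4*(-2)) - 183) = 258999 + ((-4 - 8) - 183) = 258999 + (-12 - 183) = 258999 - 195 = 258804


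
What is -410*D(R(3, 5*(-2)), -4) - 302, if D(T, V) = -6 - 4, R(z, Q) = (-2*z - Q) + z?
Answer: 3798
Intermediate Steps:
R(z, Q) = -Q - z (R(z, Q) = (-Q - 2*z) + z = -Q - z)
D(T, V) = -10
-410*D(R(3, 5*(-2)), -4) - 302 = -410*(-10) - 302 = 4100 - 302 = 3798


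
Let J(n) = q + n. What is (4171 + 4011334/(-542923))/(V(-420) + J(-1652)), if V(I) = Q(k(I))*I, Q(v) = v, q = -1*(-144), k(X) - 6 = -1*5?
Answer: -2260520499/1046755544 ≈ -2.1595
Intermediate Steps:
k(X) = 1 (k(X) = 6 - 1*5 = 6 - 5 = 1)
q = 144
V(I) = I (V(I) = 1*I = I)
J(n) = 144 + n
(4171 + 4011334/(-542923))/(V(-420) + J(-1652)) = (4171 + 4011334/(-542923))/(-420 + (144 - 1652)) = (4171 + 4011334*(-1/542923))/(-420 - 1508) = (4171 - 4011334/542923)/(-1928) = (2260520499/542923)*(-1/1928) = -2260520499/1046755544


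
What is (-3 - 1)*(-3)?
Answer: 12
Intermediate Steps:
(-3 - 1)*(-3) = -4*(-3) = 12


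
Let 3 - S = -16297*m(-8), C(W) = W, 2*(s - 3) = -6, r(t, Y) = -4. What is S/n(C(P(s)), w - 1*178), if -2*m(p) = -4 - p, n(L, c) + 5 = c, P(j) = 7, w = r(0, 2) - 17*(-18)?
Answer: -32591/119 ≈ -273.87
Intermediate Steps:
s = 0 (s = 3 + (½)*(-6) = 3 - 3 = 0)
w = 302 (w = -4 - 17*(-18) = -4 + 306 = 302)
n(L, c) = -5 + c
m(p) = 2 + p/2 (m(p) = -(-4 - p)/2 = 2 + p/2)
S = -32591 (S = 3 - (-16297)*(2 + (½)*(-8)) = 3 - (-16297)*(2 - 4) = 3 - (-16297)*(-2) = 3 - 1*32594 = 3 - 32594 = -32591)
S/n(C(P(s)), w - 1*178) = -32591/(-5 + (302 - 1*178)) = -32591/(-5 + (302 - 178)) = -32591/(-5 + 124) = -32591/119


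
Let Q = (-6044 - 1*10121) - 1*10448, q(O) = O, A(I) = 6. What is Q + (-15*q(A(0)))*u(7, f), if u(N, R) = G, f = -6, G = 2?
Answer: -26793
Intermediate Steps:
u(N, R) = 2
Q = -26613 (Q = (-6044 - 10121) - 10448 = -16165 - 10448 = -26613)
Q + (-15*q(A(0)))*u(7, f) = -26613 - 15*6*2 = -26613 - 90*2 = -26613 - 180 = -26793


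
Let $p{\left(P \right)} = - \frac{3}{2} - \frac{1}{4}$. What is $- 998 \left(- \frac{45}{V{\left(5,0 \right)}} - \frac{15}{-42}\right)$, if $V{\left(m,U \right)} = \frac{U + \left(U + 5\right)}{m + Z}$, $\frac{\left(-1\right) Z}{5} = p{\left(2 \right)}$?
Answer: $\frac{1724045}{14} \approx 1.2315 \cdot 10^{5}$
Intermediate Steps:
$p{\left(P \right)} = - \frac{7}{4}$ ($p{\left(P \right)} = \left(-3\right) \frac{1}{2} - \frac{1}{4} = - \frac{3}{2} - \frac{1}{4} = - \frac{7}{4}$)
$Z = \frac{35}{4}$ ($Z = \left(-5\right) \left(- \frac{7}{4}\right) = \frac{35}{4} \approx 8.75$)
$V{\left(m,U \right)} = \frac{5 + 2 U}{\frac{35}{4} + m}$ ($V{\left(m,U \right)} = \frac{U + \left(U + 5\right)}{m + \frac{35}{4}} = \frac{U + \left(5 + U\right)}{\frac{35}{4} + m} = \frac{5 + 2 U}{\frac{35}{4} + m}$)
$- 998 \left(- \frac{45}{V{\left(5,0 \right)}} - \frac{15}{-42}\right) = - 998 \left(- \frac{45}{4 \frac{1}{35 + 4 \cdot 5} \left(5 + 2 \cdot 0\right)} - \frac{15}{-42}\right) = - 998 \left(- \frac{45}{4 \frac{1}{35 + 20} \left(5 + 0\right)} - - \frac{5}{14}\right) = - 998 \left(- \frac{45}{4 \cdot \frac{1}{55} \cdot 5} + \frac{5}{14}\right) = - 998 \left(- \frac{45}{\frac{4}{11}} + \frac{5}{14}\right) = - 998 \left(\left(-45\right) \frac{11}{4} + \frac{5}{14}\right) = - 998 \left(- \frac{495}{4} + \frac{5}{14}\right) = \left(-998\right) \left(- \frac{3455}{28}\right) = \frac{1724045}{14}$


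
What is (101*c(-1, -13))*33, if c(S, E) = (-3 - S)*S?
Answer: 6666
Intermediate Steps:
c(S, E) = S*(-3 - S)
(101*c(-1, -13))*33 = (101*(-1*(-1)*(3 - 1)))*33 = (101*(-1*(-1)*2))*33 = (101*2)*33 = 202*33 = 6666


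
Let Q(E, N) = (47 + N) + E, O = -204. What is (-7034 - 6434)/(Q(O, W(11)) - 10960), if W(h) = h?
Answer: 6734/5553 ≈ 1.2127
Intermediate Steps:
Q(E, N) = 47 + E + N
(-7034 - 6434)/(Q(O, W(11)) - 10960) = (-7034 - 6434)/((47 - 204 + 11) - 10960) = -13468/(-146 - 10960) = -13468/(-11106) = -13468*(-1/11106) = 6734/5553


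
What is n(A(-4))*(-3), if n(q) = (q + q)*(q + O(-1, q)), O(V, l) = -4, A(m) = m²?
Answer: -1152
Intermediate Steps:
n(q) = 2*q*(-4 + q) (n(q) = (q + q)*(q - 4) = (2*q)*(-4 + q) = 2*q*(-4 + q))
n(A(-4))*(-3) = (2*(-4)²*(-4 + (-4)²))*(-3) = (2*16*(-4 + 16))*(-3) = (2*16*12)*(-3) = 384*(-3) = -1152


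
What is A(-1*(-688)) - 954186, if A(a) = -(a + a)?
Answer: -955562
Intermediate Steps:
A(a) = -2*a
A(-1*(-688)) - 954186 = -(-2)*(-688) - 954186 = -2*688 - 954186 = -1376 - 954186 = -955562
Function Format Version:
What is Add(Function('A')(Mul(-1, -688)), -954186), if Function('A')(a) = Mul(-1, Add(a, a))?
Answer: -955562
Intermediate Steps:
Function('A')(a) = Mul(-2, a) (Function('A')(a) = Mul(-1, Mul(2, a)) = Mul(-2, a))
Add(Function('A')(Mul(-1, -688)), -954186) = Add(Mul(-2, Mul(-1, -688)), -954186) = Add(Mul(-2, 688), -954186) = Add(-1376, -954186) = -955562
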